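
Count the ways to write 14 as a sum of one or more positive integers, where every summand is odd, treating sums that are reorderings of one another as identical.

Listing the qualifying partitions of 14:
13, 1
11, 3
11, 1, 1, 1
9, 5
9, 3, 1, 1
9, 1, 1, 1, 1, 1
7, 7
7, 5, 1, 1
7, 3, 3, 1
7, 3, 1, 1, 1, 1
7, 1, 1, 1, 1, 1, 1, 1
5, 5, 3, 1
5, 5, 1, 1, 1, 1
5, 3, 3, 3
5, 3, 3, 1, 1, 1
5, 3, 1, 1, 1, 1, 1, 1
5, 1, 1, 1, 1, 1, 1, 1, 1, 1
3, 3, 3, 3, 1, 1
3, 3, 3, 1, 1, 1, 1, 1
3, 3, 1, 1, 1, 1, 1, 1, 1, 1
3, 1, 1, 1, 1, 1, 1, 1, 1, 1, 1, 1
1, 1, 1, 1, 1, 1, 1, 1, 1, 1, 1, 1, 1, 1

22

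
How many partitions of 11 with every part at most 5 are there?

37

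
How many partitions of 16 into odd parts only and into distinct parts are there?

5

The partitions of 16 that satisfy the conditions:
15,1
13,3
11,5
9,7
7,5,3,1
That's 5 in total.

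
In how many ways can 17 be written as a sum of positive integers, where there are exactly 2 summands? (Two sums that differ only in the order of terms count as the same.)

8

The partitions of 17 that satisfy the conditions:
16,1
15,2
14,3
13,4
12,5
11,6
10,7
9,8
That's 8 in total.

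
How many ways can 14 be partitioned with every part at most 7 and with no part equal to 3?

A partial list (first 12 by largest part):
7,7
7,6,1
7,5,2
7,5,1,1
7,4,2,1
7,4,1,1,1
7,2,2,2,1
7,2,2,1,1,1
7,2,1,1,1,1,1
7,1,1,1,1,1,1,1
6,6,2
6,6,1,1
…and 44 more, for 56 total.

56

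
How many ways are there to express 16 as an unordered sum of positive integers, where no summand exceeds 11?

Enumerating by decreasing first part gives 219 partitions in all.

219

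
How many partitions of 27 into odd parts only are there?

There are 192 such partitions.

192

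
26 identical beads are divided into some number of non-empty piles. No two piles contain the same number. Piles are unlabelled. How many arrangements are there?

There are 165 such partitions.

165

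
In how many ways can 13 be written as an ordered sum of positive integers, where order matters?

The number of compositions of n is 2^(n−1); here 2^12 = 4096.

4096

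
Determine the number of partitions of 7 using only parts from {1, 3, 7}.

4

Listing the qualifying partitions of 7:
7
3 + 3 + 1
3 + 1 + 1 + 1 + 1
1 + 1 + 1 + 1 + 1 + 1 + 1
Counting gives 4.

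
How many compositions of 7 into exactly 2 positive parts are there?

6

Equivalently, choose which 1 of the 6 gaps become plus signs: C(6,1) = 6.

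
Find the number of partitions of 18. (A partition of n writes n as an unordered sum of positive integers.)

385

Enumerating by decreasing first part gives 385 partitions in all.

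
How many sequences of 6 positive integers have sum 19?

Place 5 bars in the 18 internal gaps of a row of 19 dots: C(18,5) = 8568.

8568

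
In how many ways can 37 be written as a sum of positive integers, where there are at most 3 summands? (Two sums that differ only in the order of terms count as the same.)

133

A full systematic count gives 133.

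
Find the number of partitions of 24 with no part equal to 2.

Direct enumeration gives 573 partitions.

573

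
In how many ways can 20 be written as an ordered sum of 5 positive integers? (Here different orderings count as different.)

3876

Equivalently, choose which 4 of the 19 gaps become plus signs: C(19,4) = 3876.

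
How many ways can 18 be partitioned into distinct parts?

46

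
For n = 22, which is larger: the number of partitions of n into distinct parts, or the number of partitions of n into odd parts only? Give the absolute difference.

0

Partitions of 22 into distinct parts: 89.
Partitions of 22 into odd parts only: 89.
|89 − 89| = 0.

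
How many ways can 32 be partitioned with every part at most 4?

Systematic enumeration (by largest part, then next-largest, …) yields 351.

351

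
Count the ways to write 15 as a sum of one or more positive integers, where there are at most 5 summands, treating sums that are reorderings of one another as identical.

84

Counting exhaustively, 84 partitions satisfy the conditions.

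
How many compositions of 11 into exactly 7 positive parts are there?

Place 6 bars in the 10 internal gaps of a row of 11 dots: C(10,6) = 210.

210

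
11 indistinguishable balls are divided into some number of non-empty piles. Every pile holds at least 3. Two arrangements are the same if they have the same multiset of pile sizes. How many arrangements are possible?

6

Listing the qualifying partitions of 11:
11
8+3
7+4
6+5
5+3+3
4+4+3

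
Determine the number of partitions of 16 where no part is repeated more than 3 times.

Enumerating by decreasing first part gives 132 partitions in all.

132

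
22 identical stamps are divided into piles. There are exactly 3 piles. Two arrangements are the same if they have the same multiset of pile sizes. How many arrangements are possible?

40

A partial list (first 12 by largest part):
1 + 1 + 20
1 + 2 + 19
1 + 3 + 18
2 + 2 + 18
1 + 4 + 17
2 + 3 + 17
1 + 5 + 16
2 + 4 + 16
3 + 3 + 16
1 + 6 + 15
2 + 5 + 15
3 + 4 + 15
…and 28 more, for 40 total.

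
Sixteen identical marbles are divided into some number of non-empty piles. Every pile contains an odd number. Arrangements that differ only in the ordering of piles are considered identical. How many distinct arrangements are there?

32

There are too many to list fully; the first 12 (by largest part) are:
15, 1
13, 3
13, 1, 1, 1
11, 5
11, 3, 1, 1
11, 1, 1, 1, 1, 1
9, 7
9, 5, 1, 1
9, 3, 3, 1
9, 3, 1, 1, 1, 1
9, 1, 1, 1, 1, 1, 1, 1
7, 7, 1, 1
…and 20 more, for 32 total.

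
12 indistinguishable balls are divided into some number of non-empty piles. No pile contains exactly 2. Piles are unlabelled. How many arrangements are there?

35

There are too many to list fully; the first 12 (by largest part) are:
12
11 + 1
10 + 1 + 1
9 + 3
9 + 1 + 1 + 1
8 + 4
8 + 3 + 1
8 + 1 + 1 + 1 + 1
7 + 5
7 + 4 + 1
7 + 3 + 1 + 1
7 + 1 + 1 + 1 + 1 + 1
…and 23 more, for 35 total.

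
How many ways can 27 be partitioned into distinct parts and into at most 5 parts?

Counting exhaustively, 181 partitions satisfy the conditions.

181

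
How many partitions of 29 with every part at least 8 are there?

Enumerating:
29
21 + 8
20 + 9
19 + 10
18 + 11
17 + 12
16 + 13
15 + 14
13 + 8 + 8
12 + 9 + 8
11 + 10 + 8
11 + 9 + 9
10 + 10 + 9

13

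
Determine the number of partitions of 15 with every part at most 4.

54

A partial list (first 12 by largest part):
4,4,4,3
4,4,4,2,1
4,4,4,1,1,1
4,4,3,3,1
4,4,3,2,2
4,4,3,2,1,1
4,4,3,1,1,1,1
4,4,2,2,2,1
4,4,2,2,1,1,1
4,4,2,1,1,1,1,1
4,4,1,1,1,1,1,1,1
4,3,3,3,2
…and 42 more, for 54 total.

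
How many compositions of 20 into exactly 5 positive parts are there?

Equivalently, choose which 4 of the 19 gaps become plus signs: C(19,4) = 3876.

3876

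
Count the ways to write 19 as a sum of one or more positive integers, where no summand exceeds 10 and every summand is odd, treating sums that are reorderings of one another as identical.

40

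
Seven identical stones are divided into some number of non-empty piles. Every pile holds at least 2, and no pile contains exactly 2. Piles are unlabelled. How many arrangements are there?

2

Listing the qualifying partitions of 7:
7
4+3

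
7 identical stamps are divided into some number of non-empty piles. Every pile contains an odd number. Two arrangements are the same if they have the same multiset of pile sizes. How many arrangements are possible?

5

The partitions of 7 that satisfy the conditions:
7
5+1+1
3+3+1
3+1+1+1+1
1+1+1+1+1+1+1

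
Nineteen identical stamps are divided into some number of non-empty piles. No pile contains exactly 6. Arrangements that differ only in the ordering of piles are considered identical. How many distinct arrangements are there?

389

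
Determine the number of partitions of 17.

297

A full systematic count gives 297.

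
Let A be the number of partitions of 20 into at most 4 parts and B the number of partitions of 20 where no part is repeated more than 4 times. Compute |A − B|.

301

Partitions of 20 into at most 4 parts: 108.
Partitions of 20 where no part is repeated more than 4 times: 409.
|108 − 409| = 301.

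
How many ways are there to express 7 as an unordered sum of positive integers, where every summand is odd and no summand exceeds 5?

They are:
1 + 1 + 5
1 + 3 + 3
1 + 1 + 1 + 1 + 3
1 + 1 + 1 + 1 + 1 + 1 + 1

4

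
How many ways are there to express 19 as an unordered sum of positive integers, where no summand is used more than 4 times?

A full systematic count gives 325.

325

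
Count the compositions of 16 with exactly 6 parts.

3003

By stars and bars with positive parts, the count is C(15,5) = 3003.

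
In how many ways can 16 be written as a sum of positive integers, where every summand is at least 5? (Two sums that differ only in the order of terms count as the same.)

Enumerating:
16
11+5
10+6
9+7
8+8
6+5+5

6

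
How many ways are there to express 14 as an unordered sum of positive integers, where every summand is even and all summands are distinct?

5

The partitions of 14 that satisfy the conditions:
14
12+2
10+4
8+6
8+4+2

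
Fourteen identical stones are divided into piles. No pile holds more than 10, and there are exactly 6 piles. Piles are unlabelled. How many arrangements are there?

They are:
9,1,1,1,1,1
8,2,1,1,1,1
7,3,1,1,1,1
7,2,2,1,1,1
6,4,1,1,1,1
6,3,2,1,1,1
6,2,2,2,1,1
5,5,1,1,1,1
5,4,2,1,1,1
5,3,3,1,1,1
5,3,2,2,1,1
5,2,2,2,2,1
4,4,3,1,1,1
4,4,2,2,1,1
4,3,3,2,1,1
4,3,2,2,2,1
4,2,2,2,2,2
3,3,3,3,1,1
3,3,3,2,2,1
3,3,2,2,2,2

20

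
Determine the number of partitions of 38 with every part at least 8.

46

A partial list (first 12 by largest part):
38
30, 8
29, 9
28, 10
27, 11
26, 12
25, 13
24, 14
23, 15
22, 16
22, 8, 8
21, 17
…and 34 more, for 46 total.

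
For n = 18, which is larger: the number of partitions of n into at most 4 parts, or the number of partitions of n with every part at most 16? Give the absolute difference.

Partitions of 18 into at most 4 parts: 84.
Partitions of 18 with every part at most 16: 383.
|84 − 383| = 299.

299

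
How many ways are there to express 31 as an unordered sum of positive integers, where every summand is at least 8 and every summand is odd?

Listing the qualifying partitions of 31:
31
13 + 9 + 9
11 + 11 + 9
That's 3 in total.

3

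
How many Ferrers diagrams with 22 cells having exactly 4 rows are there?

84

A full systematic count gives 84.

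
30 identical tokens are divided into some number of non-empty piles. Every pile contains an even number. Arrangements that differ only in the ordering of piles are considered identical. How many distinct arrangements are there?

Direct enumeration gives 176 partitions.

176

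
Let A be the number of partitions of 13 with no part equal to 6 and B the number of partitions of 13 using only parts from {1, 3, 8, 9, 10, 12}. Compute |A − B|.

74

Partitions of 13 with no part equal to 6: 86.
Partitions of 13 using only parts from {1, 3, 8, 9, 10, 12}: 12.
|86 − 12| = 74.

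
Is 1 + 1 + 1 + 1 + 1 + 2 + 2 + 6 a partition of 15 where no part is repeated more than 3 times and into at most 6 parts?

No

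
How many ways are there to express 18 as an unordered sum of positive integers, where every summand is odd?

A partial list (first 12 by largest part):
1, 17
3, 15
1, 1, 1, 15
5, 13
1, 1, 3, 13
1, 1, 1, 1, 1, 13
7, 11
1, 1, 5, 11
1, 3, 3, 11
1, 1, 1, 1, 3, 11
1, 1, 1, 1, 1, 1, 1, 11
9, 9
…and 34 more, for 46 total.

46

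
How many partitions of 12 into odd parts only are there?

The partitions of 12 that satisfy the conditions:
1 + 11
3 + 9
1 + 1 + 1 + 9
5 + 7
1 + 1 + 3 + 7
1 + 1 + 1 + 1 + 1 + 7
1 + 1 + 5 + 5
1 + 3 + 3 + 5
1 + 1 + 1 + 1 + 3 + 5
1 + 1 + 1 + 1 + 1 + 1 + 1 + 5
3 + 3 + 3 + 3
1 + 1 + 1 + 3 + 3 + 3
1 + 1 + 1 + 1 + 1 + 1 + 3 + 3
1 + 1 + 1 + 1 + 1 + 1 + 1 + 1 + 1 + 3
1 + 1 + 1 + 1 + 1 + 1 + 1 + 1 + 1 + 1 + 1 + 1

15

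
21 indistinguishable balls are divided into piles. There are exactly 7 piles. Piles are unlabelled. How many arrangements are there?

105

Systematic enumeration (by largest part, then next-largest, …) yields 105.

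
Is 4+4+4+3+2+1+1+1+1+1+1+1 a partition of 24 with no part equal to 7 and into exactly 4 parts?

No

The parts sum to 24, and the condition 'there are exactly 4 summands' is violated.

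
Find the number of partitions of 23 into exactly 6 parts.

163

Direct enumeration gives 163 partitions.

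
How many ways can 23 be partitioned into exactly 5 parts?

Systematic enumeration (by largest part, then next-largest, …) yields 141.

141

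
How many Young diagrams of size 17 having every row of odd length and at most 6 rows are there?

19

The partitions of 17 that satisfy the conditions:
17
15 + 1 + 1
13 + 3 + 1
13 + 1 + 1 + 1 + 1
11 + 5 + 1
11 + 3 + 3
11 + 3 + 1 + 1 + 1
9 + 7 + 1
9 + 5 + 3
9 + 5 + 1 + 1 + 1
9 + 3 + 3 + 1 + 1
7 + 7 + 3
7 + 7 + 1 + 1 + 1
7 + 5 + 5
7 + 5 + 3 + 1 + 1
7 + 3 + 3 + 3 + 1
5 + 5 + 5 + 1 + 1
5 + 5 + 3 + 3 + 1
5 + 3 + 3 + 3 + 3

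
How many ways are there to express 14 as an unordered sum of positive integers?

A full systematic count gives 135.

135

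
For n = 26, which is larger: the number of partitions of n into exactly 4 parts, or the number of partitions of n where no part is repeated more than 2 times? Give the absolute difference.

481

Partitions of 26 into exactly 4 parts: 136.
Partitions of 26 where no part is repeated more than 2 times: 617.
|136 − 617| = 481.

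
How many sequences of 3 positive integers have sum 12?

A composition of 12 into 3 positive parts is chosen by placing 2 dividers among the 11 gaps between 12 units: C(11,2) = 55.

55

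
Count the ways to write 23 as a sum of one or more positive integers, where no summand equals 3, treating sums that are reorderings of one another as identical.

628

Enumerating by decreasing first part gives 628 partitions in all.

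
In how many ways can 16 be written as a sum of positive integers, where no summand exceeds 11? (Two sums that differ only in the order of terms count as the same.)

Counting exhaustively, 219 partitions satisfy the conditions.

219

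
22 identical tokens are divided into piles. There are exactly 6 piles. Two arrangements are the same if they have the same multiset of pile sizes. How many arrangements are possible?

Systematic enumeration (by largest part, then next-largest, …) yields 136.

136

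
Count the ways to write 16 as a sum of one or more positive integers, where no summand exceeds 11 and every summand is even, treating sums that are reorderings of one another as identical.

Listing the qualifying partitions of 16:
6,10
2,4,10
2,2,2,10
8,8
2,6,8
4,4,8
2,2,4,8
2,2,2,2,8
4,6,6
2,2,6,6
2,4,4,6
2,2,2,4,6
2,2,2,2,2,6
4,4,4,4
2,2,4,4,4
2,2,2,2,4,4
2,2,2,2,2,2,4
2,2,2,2,2,2,2,2
That's 18 in total.

18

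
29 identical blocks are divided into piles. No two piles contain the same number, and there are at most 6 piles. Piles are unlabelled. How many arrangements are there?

A full systematic count gives 255.

255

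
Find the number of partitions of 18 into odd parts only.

There are too many to list fully; the first 12 (by largest part) are:
17,1
15,3
15,1,1,1
13,5
13,3,1,1
13,1,1,1,1,1
11,7
11,5,1,1
11,3,3,1
11,3,1,1,1,1
11,1,1,1,1,1,1,1
9,9
…and 34 more, for 46 total.

46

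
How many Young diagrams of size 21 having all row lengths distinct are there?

76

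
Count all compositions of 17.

The number of compositions of n is 2^(n−1); here 2^16 = 65536.

65536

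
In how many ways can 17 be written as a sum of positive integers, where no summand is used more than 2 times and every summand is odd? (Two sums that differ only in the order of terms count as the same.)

12

Listing the qualifying partitions of 17:
17
15,1,1
13,3,1
11,5,1
11,3,3
9,7,1
9,5,3
9,3,3,1,1
7,7,3
7,5,5
7,5,3,1,1
5,5,3,3,1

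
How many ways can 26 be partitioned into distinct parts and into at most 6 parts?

Counting exhaustively, 165 partitions satisfy the conditions.

165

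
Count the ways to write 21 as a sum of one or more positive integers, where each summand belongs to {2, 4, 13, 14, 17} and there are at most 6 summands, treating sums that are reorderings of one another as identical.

5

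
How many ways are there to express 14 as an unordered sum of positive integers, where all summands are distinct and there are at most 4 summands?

Listing the qualifying partitions of 14:
14
13, 1
12, 2
11, 3
11, 2, 1
10, 4
10, 3, 1
9, 5
9, 4, 1
9, 3, 2
8, 6
8, 5, 1
8, 4, 2
8, 3, 2, 1
7, 6, 1
7, 5, 2
7, 4, 3
7, 4, 2, 1
6, 5, 3
6, 5, 2, 1
6, 4, 3, 1
5, 4, 3, 2
That's 22 in total.

22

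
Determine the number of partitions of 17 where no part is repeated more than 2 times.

Direct enumeration gives 108 partitions.

108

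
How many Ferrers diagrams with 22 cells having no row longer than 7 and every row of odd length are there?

42

A partial list (first 12 by largest part):
7 + 7 + 7 + 1
7 + 7 + 5 + 3
7 + 7 + 5 + 1 + 1 + 1
7 + 7 + 3 + 3 + 1 + 1
7 + 7 + 3 + 1 + 1 + 1 + 1 + 1
7 + 7 + 1 + 1 + 1 + 1 + 1 + 1 + 1 + 1
7 + 5 + 5 + 5
7 + 5 + 5 + 3 + 1 + 1
7 + 5 + 5 + 1 + 1 + 1 + 1 + 1
7 + 5 + 3 + 3 + 3 + 1
7 + 5 + 3 + 3 + 1 + 1 + 1 + 1
7 + 5 + 3 + 1 + 1 + 1 + 1 + 1 + 1 + 1
…and 30 more, for 42 total.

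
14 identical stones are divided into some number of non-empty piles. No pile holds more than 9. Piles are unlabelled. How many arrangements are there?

123

Counting exhaustively, 123 partitions satisfy the conditions.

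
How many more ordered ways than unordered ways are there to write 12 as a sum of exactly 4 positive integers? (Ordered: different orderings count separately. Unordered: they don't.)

Compositions: C(11,3) = 165.
Partitions of 12 into exactly 4 parts: 15.
Difference: 165 − 15 = 150.

150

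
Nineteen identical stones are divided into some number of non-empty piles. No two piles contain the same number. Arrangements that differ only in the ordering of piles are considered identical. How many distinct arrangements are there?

54

There are too many to list fully; the first 12 (by largest part) are:
19
1+18
2+17
3+16
1+2+16
4+15
1+3+15
5+14
1+4+14
2+3+14
6+13
1+5+13
…and 42 more, for 54 total.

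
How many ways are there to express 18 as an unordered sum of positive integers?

385

Systematic enumeration (by largest part, then next-largest, …) yields 385.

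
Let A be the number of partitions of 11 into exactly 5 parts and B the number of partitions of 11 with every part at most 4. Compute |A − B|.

17

Partitions of 11 into exactly 5 parts: 10.
Partitions of 11 with every part at most 4: 27.
|10 − 27| = 17.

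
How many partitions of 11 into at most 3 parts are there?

They are:
11
10+1
9+2
9+1+1
8+3
8+2+1
7+4
7+3+1
7+2+2
6+5
6+4+1
6+3+2
5+5+1
5+4+2
5+3+3
4+4+3

16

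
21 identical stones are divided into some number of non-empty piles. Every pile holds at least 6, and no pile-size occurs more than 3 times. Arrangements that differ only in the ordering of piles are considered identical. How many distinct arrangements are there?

9

Listing the qualifying partitions of 21:
21
6+15
7+14
8+13
9+12
10+11
6+6+9
6+7+8
7+7+7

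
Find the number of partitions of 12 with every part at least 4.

The partitions of 12 that satisfy the conditions:
12
8, 4
7, 5
6, 6
4, 4, 4

5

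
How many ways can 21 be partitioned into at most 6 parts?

Direct enumeration gives 331 partitions.

331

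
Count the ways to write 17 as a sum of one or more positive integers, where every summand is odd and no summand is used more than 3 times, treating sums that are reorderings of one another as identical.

18

The partitions of 17 that satisfy the conditions:
17
15, 1, 1
13, 3, 1
11, 5, 1
11, 3, 3
11, 3, 1, 1, 1
9, 7, 1
9, 5, 3
9, 5, 1, 1, 1
9, 3, 3, 1, 1
7, 7, 3
7, 7, 1, 1, 1
7, 5, 5
7, 5, 3, 1, 1
7, 3, 3, 3, 1
5, 5, 5, 1, 1
5, 5, 3, 3, 1
5, 3, 3, 3, 1, 1, 1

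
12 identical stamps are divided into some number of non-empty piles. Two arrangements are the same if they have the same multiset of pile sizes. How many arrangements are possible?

A full systematic count gives 77.

77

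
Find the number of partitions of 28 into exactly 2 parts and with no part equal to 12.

Listing the qualifying partitions of 28:
27 + 1
26 + 2
25 + 3
24 + 4
23 + 5
22 + 6
21 + 7
20 + 8
19 + 9
18 + 10
17 + 11
15 + 13
14 + 14

13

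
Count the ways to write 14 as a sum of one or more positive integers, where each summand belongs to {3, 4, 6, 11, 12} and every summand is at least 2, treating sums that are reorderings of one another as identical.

3

Enumerating:
11, 3
6, 4, 4
4, 4, 3, 3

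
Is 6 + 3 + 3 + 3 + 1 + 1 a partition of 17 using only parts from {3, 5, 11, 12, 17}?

No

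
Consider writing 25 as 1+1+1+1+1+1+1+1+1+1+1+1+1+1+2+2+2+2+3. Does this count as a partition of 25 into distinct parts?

No

The parts sum to 25, and the condition 'all summands are distinct' is violated.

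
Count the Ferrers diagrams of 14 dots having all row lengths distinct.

The partitions of 14 that satisfy the conditions:
14
13 + 1
12 + 2
11 + 3
11 + 2 + 1
10 + 4
10 + 3 + 1
9 + 5
9 + 4 + 1
9 + 3 + 2
8 + 6
8 + 5 + 1
8 + 4 + 2
8 + 3 + 2 + 1
7 + 6 + 1
7 + 5 + 2
7 + 4 + 3
7 + 4 + 2 + 1
6 + 5 + 3
6 + 5 + 2 + 1
6 + 4 + 3 + 1
5 + 4 + 3 + 2

22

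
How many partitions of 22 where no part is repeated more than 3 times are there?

484

Systematic enumeration (by largest part, then next-largest, …) yields 484.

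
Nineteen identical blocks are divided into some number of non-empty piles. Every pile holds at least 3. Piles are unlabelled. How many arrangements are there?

39

A partial list (first 12 by largest part):
19
3 + 16
4 + 15
5 + 14
6 + 13
3 + 3 + 13
7 + 12
3 + 4 + 12
8 + 11
3 + 5 + 11
4 + 4 + 11
9 + 10
…and 27 more, for 39 total.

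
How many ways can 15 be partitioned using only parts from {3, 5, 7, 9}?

Listing the qualifying partitions of 15:
9+3+3
7+5+3
5+5+5
3+3+3+3+3

4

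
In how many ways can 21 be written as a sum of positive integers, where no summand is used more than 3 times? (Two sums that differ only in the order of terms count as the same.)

395

Counting exhaustively, 395 partitions satisfy the conditions.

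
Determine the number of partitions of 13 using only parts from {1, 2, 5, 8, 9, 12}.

22

They are:
12+1
9+2+2
9+2+1+1
9+1+1+1+1
8+5
8+2+2+1
8+2+1+1+1
8+1+1+1+1+1
5+5+2+1
5+5+1+1+1
5+2+2+2+2
5+2+2+2+1+1
5+2+2+1+1+1+1
5+2+1+1+1+1+1+1
5+1+1+1+1+1+1+1+1
2+2+2+2+2+2+1
2+2+2+2+2+1+1+1
2+2+2+2+1+1+1+1+1
2+2+2+1+1+1+1+1+1+1
2+2+1+1+1+1+1+1+1+1+1
2+1+1+1+1+1+1+1+1+1+1+1
1+1+1+1+1+1+1+1+1+1+1+1+1
Counting gives 22.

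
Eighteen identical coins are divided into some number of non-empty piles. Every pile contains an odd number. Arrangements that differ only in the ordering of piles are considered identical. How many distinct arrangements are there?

46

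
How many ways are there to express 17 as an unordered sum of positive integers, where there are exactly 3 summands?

24

Listing the qualifying partitions of 17:
15 + 1 + 1
14 + 2 + 1
13 + 3 + 1
13 + 2 + 2
12 + 4 + 1
12 + 3 + 2
11 + 5 + 1
11 + 4 + 2
11 + 3 + 3
10 + 6 + 1
10 + 5 + 2
10 + 4 + 3
9 + 7 + 1
9 + 6 + 2
9 + 5 + 3
9 + 4 + 4
8 + 8 + 1
8 + 7 + 2
8 + 6 + 3
8 + 5 + 4
7 + 7 + 3
7 + 6 + 4
7 + 5 + 5
6 + 6 + 5
Counting gives 24.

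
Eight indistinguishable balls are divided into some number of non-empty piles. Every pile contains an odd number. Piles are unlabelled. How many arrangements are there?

6

They are:
1 + 7
3 + 5
1 + 1 + 1 + 5
1 + 1 + 3 + 3
1 + 1 + 1 + 1 + 1 + 3
1 + 1 + 1 + 1 + 1 + 1 + 1 + 1
Counting gives 6.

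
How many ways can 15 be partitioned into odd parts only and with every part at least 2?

5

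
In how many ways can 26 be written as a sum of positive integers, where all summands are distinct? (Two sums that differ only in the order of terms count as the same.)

Direct enumeration gives 165 partitions.

165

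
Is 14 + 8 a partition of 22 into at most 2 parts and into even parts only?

The parts sum to 22, and the condition 'there are at most 2 summands' holds; the condition 'every summand is even' holds.

Yes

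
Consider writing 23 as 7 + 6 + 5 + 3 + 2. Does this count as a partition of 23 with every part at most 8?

Yes

The parts sum to 23, and the condition 'no summand exceeds 8' holds.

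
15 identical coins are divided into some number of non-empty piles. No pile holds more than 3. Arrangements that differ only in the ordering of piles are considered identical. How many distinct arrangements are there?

A partial list (first 12 by largest part):
3 + 3 + 3 + 3 + 3
3 + 3 + 3 + 3 + 2 + 1
3 + 3 + 3 + 3 + 1 + 1 + 1
3 + 3 + 3 + 2 + 2 + 2
3 + 3 + 3 + 2 + 2 + 1 + 1
3 + 3 + 3 + 2 + 1 + 1 + 1 + 1
3 + 3 + 3 + 1 + 1 + 1 + 1 + 1 + 1
3 + 3 + 2 + 2 + 2 + 2 + 1
3 + 3 + 2 + 2 + 2 + 1 + 1 + 1
3 + 3 + 2 + 2 + 1 + 1 + 1 + 1 + 1
3 + 3 + 2 + 1 + 1 + 1 + 1 + 1 + 1 + 1
3 + 3 + 1 + 1 + 1 + 1 + 1 + 1 + 1 + 1 + 1
…and 15 more, for 27 total.

27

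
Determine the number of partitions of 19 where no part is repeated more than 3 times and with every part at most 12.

A full systematic count gives 232.

232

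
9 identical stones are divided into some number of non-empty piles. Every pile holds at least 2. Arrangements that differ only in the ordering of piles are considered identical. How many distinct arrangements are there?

They are:
9
7+2
6+3
5+4
5+2+2
4+3+2
3+3+3
3+2+2+2

8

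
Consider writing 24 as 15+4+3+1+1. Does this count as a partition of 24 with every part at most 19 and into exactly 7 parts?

No

The parts sum to 24, and the condition 'there are exactly 7 summands' is violated.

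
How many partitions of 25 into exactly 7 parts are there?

Direct enumeration gives 248 partitions.

248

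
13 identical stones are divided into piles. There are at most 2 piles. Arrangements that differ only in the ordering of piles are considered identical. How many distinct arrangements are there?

7

The partitions of 13 that satisfy the conditions:
13
12 + 1
11 + 2
10 + 3
9 + 4
8 + 5
7 + 6
Counting gives 7.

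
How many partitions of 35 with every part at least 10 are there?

They are:
35
25+10
24+11
23+12
22+13
21+14
20+15
19+16
18+17
15+10+10
14+11+10
13+12+10
13+11+11
12+12+11
That's 14 in total.

14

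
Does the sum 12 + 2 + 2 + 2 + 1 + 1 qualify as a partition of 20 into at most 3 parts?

The parts sum to 20, and the condition 'there are at most 3 summands' is violated.

No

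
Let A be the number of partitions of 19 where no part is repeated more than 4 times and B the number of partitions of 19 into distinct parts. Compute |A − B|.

271

Partitions of 19 where no part is repeated more than 4 times: 325.
Partitions of 19 into distinct parts: 54.
|325 − 54| = 271.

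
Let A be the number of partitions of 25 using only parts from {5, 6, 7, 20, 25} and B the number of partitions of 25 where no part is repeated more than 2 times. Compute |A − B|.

Partitions of 25 using only parts from {5, 6, 7, 20, 25}: 5.
Partitions of 25 where no part is repeated more than 2 times: 513.
|5 − 513| = 508.

508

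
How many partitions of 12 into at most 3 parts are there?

19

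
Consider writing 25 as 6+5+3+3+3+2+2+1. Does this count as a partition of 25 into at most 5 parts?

No

The parts sum to 25, and the condition 'there are at most 5 summands' is violated.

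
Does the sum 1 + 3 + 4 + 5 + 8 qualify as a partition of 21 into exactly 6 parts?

The parts sum to 21, and the condition 'there are exactly 6 summands' is violated.

No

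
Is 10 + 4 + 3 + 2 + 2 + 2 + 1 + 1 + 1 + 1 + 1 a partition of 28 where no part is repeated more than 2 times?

The parts sum to 28, and the condition 'no summand is used more than 2 times' is violated.

No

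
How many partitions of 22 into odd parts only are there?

Counting exhaustively, 89 partitions satisfy the conditions.

89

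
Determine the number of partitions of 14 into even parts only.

15

The partitions of 14 that satisfy the conditions:
14
12+2
10+4
10+2+2
8+6
8+4+2
8+2+2+2
6+6+2
6+4+4
6+4+2+2
6+2+2+2+2
4+4+4+2
4+4+2+2+2
4+2+2+2+2+2
2+2+2+2+2+2+2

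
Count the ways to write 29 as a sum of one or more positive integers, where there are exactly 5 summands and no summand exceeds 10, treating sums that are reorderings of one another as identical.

101

Systematic enumeration (by largest part, then next-largest, …) yields 101.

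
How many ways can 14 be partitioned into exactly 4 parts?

They are:
11,1,1,1
10,2,1,1
9,3,1,1
9,2,2,1
8,4,1,1
8,3,2,1
8,2,2,2
7,5,1,1
7,4,2,1
7,3,3,1
7,3,2,2
6,6,1,1
6,5,2,1
6,4,3,1
6,4,2,2
6,3,3,2
5,5,3,1
5,5,2,2
5,4,4,1
5,4,3,2
5,3,3,3
4,4,4,2
4,4,3,3

23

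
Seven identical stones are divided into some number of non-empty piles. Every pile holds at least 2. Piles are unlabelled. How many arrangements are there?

4

The partitions of 7 that satisfy the conditions:
7
5 + 2
4 + 3
3 + 2 + 2
Counting gives 4.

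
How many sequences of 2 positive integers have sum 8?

By stars and bars with positive parts, the count is C(7,1) = 7.

7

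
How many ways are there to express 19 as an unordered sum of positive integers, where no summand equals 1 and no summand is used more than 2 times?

There are too many to list fully; the first 12 (by largest part) are:
19
17+2
16+3
15+4
15+2+2
14+5
14+3+2
13+6
13+4+2
13+3+3
12+7
12+5+2
…and 53 more, for 65 total.

65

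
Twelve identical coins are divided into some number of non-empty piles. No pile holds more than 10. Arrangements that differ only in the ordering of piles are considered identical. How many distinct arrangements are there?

75

There are 75 such partitions.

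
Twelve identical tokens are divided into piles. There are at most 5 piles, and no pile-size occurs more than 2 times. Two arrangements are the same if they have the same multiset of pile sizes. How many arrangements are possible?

35

A partial list (first 12 by largest part):
12
1 + 11
2 + 10
1 + 1 + 10
3 + 9
1 + 2 + 9
4 + 8
1 + 3 + 8
2 + 2 + 8
1 + 1 + 2 + 8
5 + 7
1 + 4 + 7
…and 23 more, for 35 total.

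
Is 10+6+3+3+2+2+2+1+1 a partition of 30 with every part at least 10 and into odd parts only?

The parts sum to 30, and the condition 'every summand is at least 10' is violated.

No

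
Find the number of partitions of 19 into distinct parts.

There are too many to list fully; the first 12 (by largest part) are:
19
18 + 1
17 + 2
16 + 3
16 + 2 + 1
15 + 4
15 + 3 + 1
14 + 5
14 + 4 + 1
14 + 3 + 2
13 + 6
13 + 5 + 1
…and 42 more, for 54 total.

54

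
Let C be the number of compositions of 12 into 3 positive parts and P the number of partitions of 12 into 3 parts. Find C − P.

Ordered (compositions into 3 parts): C(11,2) = 55.
Partitions of 12 into exactly 3 parts: 12.
Difference: 55 − 12 = 43.

43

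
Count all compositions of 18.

131072

There are 17 gaps and each independently is a cut or not, giving 2^17 = 131072.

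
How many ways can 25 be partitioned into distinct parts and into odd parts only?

12

The partitions of 25 that satisfy the conditions:
25
21 + 3 + 1
19 + 5 + 1
17 + 7 + 1
17 + 5 + 3
15 + 9 + 1
15 + 7 + 3
13 + 11 + 1
13 + 9 + 3
13 + 7 + 5
11 + 9 + 5
9 + 7 + 5 + 3 + 1
That's 12 in total.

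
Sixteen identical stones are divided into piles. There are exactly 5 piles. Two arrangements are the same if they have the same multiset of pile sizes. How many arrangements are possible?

37

There are too many to list fully; the first 12 (by largest part) are:
12, 1, 1, 1, 1
11, 2, 1, 1, 1
10, 3, 1, 1, 1
10, 2, 2, 1, 1
9, 4, 1, 1, 1
9, 3, 2, 1, 1
9, 2, 2, 2, 1
8, 5, 1, 1, 1
8, 4, 2, 1, 1
8, 3, 3, 1, 1
8, 3, 2, 2, 1
8, 2, 2, 2, 2
…and 25 more, for 37 total.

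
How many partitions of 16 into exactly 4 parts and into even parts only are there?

They are:
2+2+2+10
2+2+4+8
2+2+6+6
2+4+4+6
4+4+4+4

5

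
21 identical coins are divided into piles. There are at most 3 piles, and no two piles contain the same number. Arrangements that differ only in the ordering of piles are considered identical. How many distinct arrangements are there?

38

A partial list (first 12 by largest part):
21
20+1
19+2
18+3
18+2+1
17+4
17+3+1
16+5
16+4+1
16+3+2
15+6
15+5+1
…and 26 more, for 38 total.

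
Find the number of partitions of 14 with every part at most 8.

Systematic enumeration (by largest part, then next-largest, …) yields 116.

116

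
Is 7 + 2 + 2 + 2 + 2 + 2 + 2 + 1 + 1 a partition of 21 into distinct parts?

The parts sum to 21, and the condition 'all summands are distinct' is violated.

No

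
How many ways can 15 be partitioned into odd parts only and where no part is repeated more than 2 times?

9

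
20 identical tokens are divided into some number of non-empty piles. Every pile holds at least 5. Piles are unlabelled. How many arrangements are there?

13

Enumerating:
20
15,5
14,6
13,7
12,8
11,9
10,10
10,5,5
9,6,5
8,7,5
8,6,6
7,7,6
5,5,5,5
Counting gives 13.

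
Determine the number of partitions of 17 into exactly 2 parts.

8

The partitions of 17 that satisfy the conditions:
16+1
15+2
14+3
13+4
12+5
11+6
10+7
9+8
That's 8 in total.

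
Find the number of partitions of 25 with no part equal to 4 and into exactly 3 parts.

42

A partial list (first 12 by largest part):
23 + 1 + 1
22 + 2 + 1
21 + 3 + 1
21 + 2 + 2
20 + 3 + 2
19 + 5 + 1
19 + 3 + 3
18 + 6 + 1
18 + 5 + 2
17 + 7 + 1
17 + 6 + 2
17 + 5 + 3
…and 30 more, for 42 total.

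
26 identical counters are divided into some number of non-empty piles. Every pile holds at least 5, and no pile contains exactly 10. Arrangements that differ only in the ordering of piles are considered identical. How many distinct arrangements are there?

There are too many to list fully; the first 12 (by largest part) are:
26
21, 5
20, 6
19, 7
18, 8
17, 9
16, 5, 5
15, 11
15, 6, 5
14, 12
14, 7, 5
14, 6, 6
…and 18 more, for 30 total.

30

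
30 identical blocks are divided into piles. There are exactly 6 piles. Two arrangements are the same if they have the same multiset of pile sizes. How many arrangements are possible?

Systematic enumeration (by largest part, then next-largest, …) yields 532.

532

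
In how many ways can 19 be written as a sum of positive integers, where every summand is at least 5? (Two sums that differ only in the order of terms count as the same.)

10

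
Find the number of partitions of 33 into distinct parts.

448

A full systematic count gives 448.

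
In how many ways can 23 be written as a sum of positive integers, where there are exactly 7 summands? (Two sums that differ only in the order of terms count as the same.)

A full systematic count gives 164.

164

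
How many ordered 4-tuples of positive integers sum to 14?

286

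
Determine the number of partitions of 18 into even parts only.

30

There are too many to list fully; the first 12 (by largest part) are:
18
2 + 16
4 + 14
2 + 2 + 14
6 + 12
2 + 4 + 12
2 + 2 + 2 + 12
8 + 10
2 + 6 + 10
4 + 4 + 10
2 + 2 + 4 + 10
2 + 2 + 2 + 2 + 10
…and 18 more, for 30 total.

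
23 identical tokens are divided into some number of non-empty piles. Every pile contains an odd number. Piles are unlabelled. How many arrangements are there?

Enumerating by decreasing first part gives 104 partitions in all.

104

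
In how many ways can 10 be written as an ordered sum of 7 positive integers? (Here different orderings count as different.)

84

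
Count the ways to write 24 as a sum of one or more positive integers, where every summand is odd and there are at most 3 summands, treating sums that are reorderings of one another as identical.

Enumerating:
23,1
21,3
19,5
17,7
15,9
13,11
Counting gives 6.

6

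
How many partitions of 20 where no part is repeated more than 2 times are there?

Counting exhaustively, 202 partitions satisfy the conditions.

202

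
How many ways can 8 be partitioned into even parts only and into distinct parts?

2

Listing the qualifying partitions of 8:
8
6, 2
That's 2 in total.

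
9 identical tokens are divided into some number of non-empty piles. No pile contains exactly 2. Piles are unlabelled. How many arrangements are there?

They are:
9
8,1
7,1,1
6,3
6,1,1,1
5,4
5,3,1
5,1,1,1,1
4,4,1
4,3,1,1
4,1,1,1,1,1
3,3,3
3,3,1,1,1
3,1,1,1,1,1,1
1,1,1,1,1,1,1,1,1

15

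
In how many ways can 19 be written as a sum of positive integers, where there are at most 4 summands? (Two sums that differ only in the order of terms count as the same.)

94

Counting exhaustively, 94 partitions satisfy the conditions.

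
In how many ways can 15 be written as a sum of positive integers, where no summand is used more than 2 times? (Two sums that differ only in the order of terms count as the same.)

70

There are too many to list fully; the first 12 (by largest part) are:
15
14+1
13+2
13+1+1
12+3
12+2+1
11+4
11+3+1
11+2+2
11+2+1+1
10+5
10+4+1
…and 58 more, for 70 total.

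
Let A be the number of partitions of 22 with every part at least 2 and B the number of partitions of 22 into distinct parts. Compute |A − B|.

Partitions of 22 with every part at least 2: 210.
Partitions of 22 into distinct parts: 89.
|210 − 89| = 121.

121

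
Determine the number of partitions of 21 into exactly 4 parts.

Direct enumeration gives 72 partitions.

72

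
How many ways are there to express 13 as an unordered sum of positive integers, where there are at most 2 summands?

They are:
13
12, 1
11, 2
10, 3
9, 4
8, 5
7, 6

7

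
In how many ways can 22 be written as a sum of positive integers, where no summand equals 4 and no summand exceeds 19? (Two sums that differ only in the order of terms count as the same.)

613

Systematic enumeration (by largest part, then next-largest, …) yields 613.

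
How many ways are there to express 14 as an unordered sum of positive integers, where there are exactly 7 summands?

15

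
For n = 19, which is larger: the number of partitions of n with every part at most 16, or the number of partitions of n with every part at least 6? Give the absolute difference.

Partitions of 19 with every part at most 16: 486.
Partitions of 19 with every part at least 6: 6.
|486 − 6| = 480.

480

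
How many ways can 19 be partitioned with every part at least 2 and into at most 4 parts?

57

A partial list (first 12 by largest part):
19
2, 17
3, 16
4, 15
2, 2, 15
5, 14
2, 3, 14
6, 13
2, 4, 13
3, 3, 13
2, 2, 2, 13
7, 12
…and 45 more, for 57 total.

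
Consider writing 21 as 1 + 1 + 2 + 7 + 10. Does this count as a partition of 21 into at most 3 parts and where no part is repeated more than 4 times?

The parts sum to 21, and the condition 'there are at most 3 summands' is violated.

No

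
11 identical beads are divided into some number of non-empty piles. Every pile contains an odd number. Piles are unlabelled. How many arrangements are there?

12

Enumerating:
11
9, 1, 1
7, 3, 1
7, 1, 1, 1, 1
5, 5, 1
5, 3, 3
5, 3, 1, 1, 1
5, 1, 1, 1, 1, 1, 1
3, 3, 3, 1, 1
3, 3, 1, 1, 1, 1, 1
3, 1, 1, 1, 1, 1, 1, 1, 1
1, 1, 1, 1, 1, 1, 1, 1, 1, 1, 1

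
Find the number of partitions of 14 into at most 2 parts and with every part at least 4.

Listing the qualifying partitions of 14:
14
4+10
5+9
6+8
7+7

5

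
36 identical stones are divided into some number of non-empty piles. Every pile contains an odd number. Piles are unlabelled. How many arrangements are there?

Systematic enumeration (by largest part, then next-largest, …) yields 668.

668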